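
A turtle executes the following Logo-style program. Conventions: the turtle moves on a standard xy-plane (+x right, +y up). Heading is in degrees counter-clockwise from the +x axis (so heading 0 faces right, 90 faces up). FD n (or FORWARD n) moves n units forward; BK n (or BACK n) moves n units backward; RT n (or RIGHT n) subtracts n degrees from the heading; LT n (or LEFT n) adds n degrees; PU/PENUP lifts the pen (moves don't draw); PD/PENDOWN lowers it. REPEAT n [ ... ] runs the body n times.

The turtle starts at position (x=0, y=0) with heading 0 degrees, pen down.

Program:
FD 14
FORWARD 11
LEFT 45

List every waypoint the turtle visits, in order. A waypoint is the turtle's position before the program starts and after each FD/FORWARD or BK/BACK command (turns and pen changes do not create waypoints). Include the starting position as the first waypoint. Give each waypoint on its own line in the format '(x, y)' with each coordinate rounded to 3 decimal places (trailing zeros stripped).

Executing turtle program step by step:
Start: pos=(0,0), heading=0, pen down
FD 14: (0,0) -> (14,0) [heading=0, draw]
FD 11: (14,0) -> (25,0) [heading=0, draw]
LT 45: heading 0 -> 45
Final: pos=(25,0), heading=45, 2 segment(s) drawn
Waypoints (3 total):
(0, 0)
(14, 0)
(25, 0)

Answer: (0, 0)
(14, 0)
(25, 0)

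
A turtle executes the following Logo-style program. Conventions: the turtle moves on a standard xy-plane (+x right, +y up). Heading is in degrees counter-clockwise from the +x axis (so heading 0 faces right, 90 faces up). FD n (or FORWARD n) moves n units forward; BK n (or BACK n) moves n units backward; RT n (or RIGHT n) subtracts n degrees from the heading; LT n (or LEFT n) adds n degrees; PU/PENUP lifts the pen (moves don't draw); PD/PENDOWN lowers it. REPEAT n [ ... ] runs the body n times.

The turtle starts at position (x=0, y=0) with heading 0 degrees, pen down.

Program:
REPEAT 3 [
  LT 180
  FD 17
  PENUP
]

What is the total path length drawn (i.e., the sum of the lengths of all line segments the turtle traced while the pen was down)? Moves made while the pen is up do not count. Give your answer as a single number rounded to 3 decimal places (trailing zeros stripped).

Answer: 17

Derivation:
Executing turtle program step by step:
Start: pos=(0,0), heading=0, pen down
REPEAT 3 [
  -- iteration 1/3 --
  LT 180: heading 0 -> 180
  FD 17: (0,0) -> (-17,0) [heading=180, draw]
  PU: pen up
  -- iteration 2/3 --
  LT 180: heading 180 -> 0
  FD 17: (-17,0) -> (0,0) [heading=0, move]
  PU: pen up
  -- iteration 3/3 --
  LT 180: heading 0 -> 180
  FD 17: (0,0) -> (-17,0) [heading=180, move]
  PU: pen up
]
Final: pos=(-17,0), heading=180, 1 segment(s) drawn

Segment lengths:
  seg 1: (0,0) -> (-17,0), length = 17
Total = 17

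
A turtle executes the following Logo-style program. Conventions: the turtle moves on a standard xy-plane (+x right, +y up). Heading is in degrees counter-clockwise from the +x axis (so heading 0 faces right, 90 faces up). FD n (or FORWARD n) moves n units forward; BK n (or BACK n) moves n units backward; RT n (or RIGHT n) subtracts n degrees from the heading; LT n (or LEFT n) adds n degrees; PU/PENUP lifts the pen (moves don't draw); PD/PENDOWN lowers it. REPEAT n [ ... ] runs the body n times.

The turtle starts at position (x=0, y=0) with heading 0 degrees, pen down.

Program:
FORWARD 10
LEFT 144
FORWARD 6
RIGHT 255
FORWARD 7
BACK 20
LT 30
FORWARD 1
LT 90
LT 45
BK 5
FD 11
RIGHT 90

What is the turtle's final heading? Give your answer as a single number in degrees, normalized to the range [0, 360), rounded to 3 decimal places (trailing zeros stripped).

Answer: 324

Derivation:
Executing turtle program step by step:
Start: pos=(0,0), heading=0, pen down
FD 10: (0,0) -> (10,0) [heading=0, draw]
LT 144: heading 0 -> 144
FD 6: (10,0) -> (5.146,3.527) [heading=144, draw]
RT 255: heading 144 -> 249
FD 7: (5.146,3.527) -> (2.637,-3.008) [heading=249, draw]
BK 20: (2.637,-3.008) -> (9.805,15.663) [heading=249, draw]
LT 30: heading 249 -> 279
FD 1: (9.805,15.663) -> (9.961,14.676) [heading=279, draw]
LT 90: heading 279 -> 9
LT 45: heading 9 -> 54
BK 5: (9.961,14.676) -> (7.022,10.63) [heading=54, draw]
FD 11: (7.022,10.63) -> (13.488,19.53) [heading=54, draw]
RT 90: heading 54 -> 324
Final: pos=(13.488,19.53), heading=324, 7 segment(s) drawn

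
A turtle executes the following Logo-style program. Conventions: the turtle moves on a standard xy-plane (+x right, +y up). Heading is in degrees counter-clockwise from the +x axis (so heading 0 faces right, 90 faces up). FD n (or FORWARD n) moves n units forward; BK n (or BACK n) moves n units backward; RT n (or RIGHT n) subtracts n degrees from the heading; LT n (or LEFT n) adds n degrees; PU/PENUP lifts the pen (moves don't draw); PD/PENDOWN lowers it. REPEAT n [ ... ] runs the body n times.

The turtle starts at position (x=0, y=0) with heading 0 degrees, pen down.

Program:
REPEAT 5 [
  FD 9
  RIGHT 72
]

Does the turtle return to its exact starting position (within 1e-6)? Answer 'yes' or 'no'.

Executing turtle program step by step:
Start: pos=(0,0), heading=0, pen down
REPEAT 5 [
  -- iteration 1/5 --
  FD 9: (0,0) -> (9,0) [heading=0, draw]
  RT 72: heading 0 -> 288
  -- iteration 2/5 --
  FD 9: (9,0) -> (11.781,-8.56) [heading=288, draw]
  RT 72: heading 288 -> 216
  -- iteration 3/5 --
  FD 9: (11.781,-8.56) -> (4.5,-13.85) [heading=216, draw]
  RT 72: heading 216 -> 144
  -- iteration 4/5 --
  FD 9: (4.5,-13.85) -> (-2.781,-8.56) [heading=144, draw]
  RT 72: heading 144 -> 72
  -- iteration 5/5 --
  FD 9: (-2.781,-8.56) -> (0,0) [heading=72, draw]
  RT 72: heading 72 -> 0
]
Final: pos=(0,0), heading=0, 5 segment(s) drawn

Start position: (0, 0)
Final position: (0, 0)
Distance = 0; < 1e-6 -> CLOSED

Answer: yes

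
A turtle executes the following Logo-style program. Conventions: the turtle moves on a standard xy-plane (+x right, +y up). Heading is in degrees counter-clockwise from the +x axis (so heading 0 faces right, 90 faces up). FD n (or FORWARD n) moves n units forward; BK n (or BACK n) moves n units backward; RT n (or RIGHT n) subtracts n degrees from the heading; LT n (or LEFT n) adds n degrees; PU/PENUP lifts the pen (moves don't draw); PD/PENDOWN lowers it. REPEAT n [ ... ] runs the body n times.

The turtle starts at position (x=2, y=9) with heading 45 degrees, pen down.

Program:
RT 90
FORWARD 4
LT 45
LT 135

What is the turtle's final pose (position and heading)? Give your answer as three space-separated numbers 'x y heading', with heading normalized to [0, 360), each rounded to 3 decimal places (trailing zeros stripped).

Executing turtle program step by step:
Start: pos=(2,9), heading=45, pen down
RT 90: heading 45 -> 315
FD 4: (2,9) -> (4.828,6.172) [heading=315, draw]
LT 45: heading 315 -> 0
LT 135: heading 0 -> 135
Final: pos=(4.828,6.172), heading=135, 1 segment(s) drawn

Answer: 4.828 6.172 135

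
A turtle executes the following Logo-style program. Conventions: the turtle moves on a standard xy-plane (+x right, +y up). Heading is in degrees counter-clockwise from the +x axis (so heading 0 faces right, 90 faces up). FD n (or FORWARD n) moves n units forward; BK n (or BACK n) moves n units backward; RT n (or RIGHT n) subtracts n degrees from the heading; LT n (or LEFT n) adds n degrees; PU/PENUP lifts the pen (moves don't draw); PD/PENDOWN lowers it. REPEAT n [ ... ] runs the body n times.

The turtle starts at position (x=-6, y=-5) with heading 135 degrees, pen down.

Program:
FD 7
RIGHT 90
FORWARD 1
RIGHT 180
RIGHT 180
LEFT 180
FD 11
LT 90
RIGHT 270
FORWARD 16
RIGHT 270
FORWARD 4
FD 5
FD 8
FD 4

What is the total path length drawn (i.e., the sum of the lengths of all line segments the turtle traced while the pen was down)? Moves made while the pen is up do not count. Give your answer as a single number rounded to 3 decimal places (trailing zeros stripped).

Executing turtle program step by step:
Start: pos=(-6,-5), heading=135, pen down
FD 7: (-6,-5) -> (-10.95,-0.05) [heading=135, draw]
RT 90: heading 135 -> 45
FD 1: (-10.95,-0.05) -> (-10.243,0.657) [heading=45, draw]
RT 180: heading 45 -> 225
RT 180: heading 225 -> 45
LT 180: heading 45 -> 225
FD 11: (-10.243,0.657) -> (-18.021,-7.121) [heading=225, draw]
LT 90: heading 225 -> 315
RT 270: heading 315 -> 45
FD 16: (-18.021,-7.121) -> (-6.707,4.192) [heading=45, draw]
RT 270: heading 45 -> 135
FD 4: (-6.707,4.192) -> (-9.536,7.021) [heading=135, draw]
FD 5: (-9.536,7.021) -> (-13.071,10.556) [heading=135, draw]
FD 8: (-13.071,10.556) -> (-18.728,16.213) [heading=135, draw]
FD 4: (-18.728,16.213) -> (-21.556,19.042) [heading=135, draw]
Final: pos=(-21.556,19.042), heading=135, 8 segment(s) drawn

Segment lengths:
  seg 1: (-6,-5) -> (-10.95,-0.05), length = 7
  seg 2: (-10.95,-0.05) -> (-10.243,0.657), length = 1
  seg 3: (-10.243,0.657) -> (-18.021,-7.121), length = 11
  seg 4: (-18.021,-7.121) -> (-6.707,4.192), length = 16
  seg 5: (-6.707,4.192) -> (-9.536,7.021), length = 4
  seg 6: (-9.536,7.021) -> (-13.071,10.556), length = 5
  seg 7: (-13.071,10.556) -> (-18.728,16.213), length = 8
  seg 8: (-18.728,16.213) -> (-21.556,19.042), length = 4
Total = 56

Answer: 56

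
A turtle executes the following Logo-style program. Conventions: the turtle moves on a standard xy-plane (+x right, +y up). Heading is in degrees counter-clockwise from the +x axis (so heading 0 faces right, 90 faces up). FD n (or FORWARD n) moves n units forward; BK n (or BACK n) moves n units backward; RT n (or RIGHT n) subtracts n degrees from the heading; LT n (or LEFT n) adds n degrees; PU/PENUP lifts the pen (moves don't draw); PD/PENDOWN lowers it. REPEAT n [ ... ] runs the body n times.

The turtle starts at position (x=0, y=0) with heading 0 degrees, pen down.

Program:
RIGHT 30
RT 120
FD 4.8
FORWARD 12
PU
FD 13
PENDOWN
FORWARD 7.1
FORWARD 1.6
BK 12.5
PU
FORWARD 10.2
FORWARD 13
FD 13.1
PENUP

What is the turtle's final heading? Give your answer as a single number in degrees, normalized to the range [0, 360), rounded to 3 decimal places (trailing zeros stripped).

Answer: 210

Derivation:
Executing turtle program step by step:
Start: pos=(0,0), heading=0, pen down
RT 30: heading 0 -> 330
RT 120: heading 330 -> 210
FD 4.8: (0,0) -> (-4.157,-2.4) [heading=210, draw]
FD 12: (-4.157,-2.4) -> (-14.549,-8.4) [heading=210, draw]
PU: pen up
FD 13: (-14.549,-8.4) -> (-25.808,-14.9) [heading=210, move]
PD: pen down
FD 7.1: (-25.808,-14.9) -> (-31.956,-18.45) [heading=210, draw]
FD 1.6: (-31.956,-18.45) -> (-33.342,-19.25) [heading=210, draw]
BK 12.5: (-33.342,-19.25) -> (-22.517,-13) [heading=210, draw]
PU: pen up
FD 10.2: (-22.517,-13) -> (-31.35,-18.1) [heading=210, move]
FD 13: (-31.35,-18.1) -> (-42.608,-24.6) [heading=210, move]
FD 13.1: (-42.608,-24.6) -> (-53.953,-31.15) [heading=210, move]
PU: pen up
Final: pos=(-53.953,-31.15), heading=210, 5 segment(s) drawn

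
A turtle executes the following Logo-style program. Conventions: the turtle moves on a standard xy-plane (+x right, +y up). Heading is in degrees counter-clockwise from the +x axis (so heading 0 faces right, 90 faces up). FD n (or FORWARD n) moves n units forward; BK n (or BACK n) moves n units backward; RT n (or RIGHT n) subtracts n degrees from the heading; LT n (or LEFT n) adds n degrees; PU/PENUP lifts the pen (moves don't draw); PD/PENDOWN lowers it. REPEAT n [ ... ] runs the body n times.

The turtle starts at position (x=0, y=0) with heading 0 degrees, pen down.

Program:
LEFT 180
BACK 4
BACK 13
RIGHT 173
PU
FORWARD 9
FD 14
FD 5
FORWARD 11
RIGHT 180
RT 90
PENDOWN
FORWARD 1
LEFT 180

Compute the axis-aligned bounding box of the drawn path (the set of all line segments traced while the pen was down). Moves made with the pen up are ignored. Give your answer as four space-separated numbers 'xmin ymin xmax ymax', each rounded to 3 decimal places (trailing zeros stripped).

Answer: 0 0 55.709 5.745

Derivation:
Executing turtle program step by step:
Start: pos=(0,0), heading=0, pen down
LT 180: heading 0 -> 180
BK 4: (0,0) -> (4,0) [heading=180, draw]
BK 13: (4,0) -> (17,0) [heading=180, draw]
RT 173: heading 180 -> 7
PU: pen up
FD 9: (17,0) -> (25.933,1.097) [heading=7, move]
FD 14: (25.933,1.097) -> (39.829,2.803) [heading=7, move]
FD 5: (39.829,2.803) -> (44.791,3.412) [heading=7, move]
FD 11: (44.791,3.412) -> (55.709,4.753) [heading=7, move]
RT 180: heading 7 -> 187
RT 90: heading 187 -> 97
PD: pen down
FD 1: (55.709,4.753) -> (55.587,5.745) [heading=97, draw]
LT 180: heading 97 -> 277
Final: pos=(55.587,5.745), heading=277, 3 segment(s) drawn

Segment endpoints: x in {0, 4, 17, 55.587, 55.709}, y in {0, 0, 0, 4.753, 5.745}
xmin=0, ymin=0, xmax=55.709, ymax=5.745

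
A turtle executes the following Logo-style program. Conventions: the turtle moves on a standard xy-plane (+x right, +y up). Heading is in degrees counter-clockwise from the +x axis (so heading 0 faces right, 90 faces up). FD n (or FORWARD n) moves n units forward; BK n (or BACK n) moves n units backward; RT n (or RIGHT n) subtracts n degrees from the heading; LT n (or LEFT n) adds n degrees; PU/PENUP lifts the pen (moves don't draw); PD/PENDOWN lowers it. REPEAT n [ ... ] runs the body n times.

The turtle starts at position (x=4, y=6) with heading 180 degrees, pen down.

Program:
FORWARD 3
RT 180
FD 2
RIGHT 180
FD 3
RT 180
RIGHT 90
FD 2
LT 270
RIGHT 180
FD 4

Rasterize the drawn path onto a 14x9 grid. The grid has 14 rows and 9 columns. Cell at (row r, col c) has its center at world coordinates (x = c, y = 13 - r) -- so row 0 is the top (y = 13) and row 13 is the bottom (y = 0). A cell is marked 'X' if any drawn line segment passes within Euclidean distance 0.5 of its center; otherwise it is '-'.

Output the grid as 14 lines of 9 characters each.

Segment 0: (4,6) -> (1,6)
Segment 1: (1,6) -> (3,6)
Segment 2: (3,6) -> (0,6)
Segment 3: (0,6) -> (0,4)
Segment 4: (0,4) -> (4,4)

Answer: ---------
---------
---------
---------
---------
---------
---------
XXXXX----
X--------
XXXXX----
---------
---------
---------
---------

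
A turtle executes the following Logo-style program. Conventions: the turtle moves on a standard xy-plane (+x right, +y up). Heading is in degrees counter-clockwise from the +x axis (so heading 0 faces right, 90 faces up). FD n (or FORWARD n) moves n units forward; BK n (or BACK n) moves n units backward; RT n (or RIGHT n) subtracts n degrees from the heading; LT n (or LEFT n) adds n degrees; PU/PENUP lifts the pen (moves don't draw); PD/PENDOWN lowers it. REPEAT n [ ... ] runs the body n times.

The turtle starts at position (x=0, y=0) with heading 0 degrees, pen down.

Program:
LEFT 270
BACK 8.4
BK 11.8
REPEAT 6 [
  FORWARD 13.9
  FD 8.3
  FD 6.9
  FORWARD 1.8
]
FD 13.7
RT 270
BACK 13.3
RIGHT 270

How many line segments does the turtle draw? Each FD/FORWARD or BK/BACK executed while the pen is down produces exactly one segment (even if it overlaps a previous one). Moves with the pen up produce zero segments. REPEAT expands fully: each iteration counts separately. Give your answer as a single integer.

Answer: 28

Derivation:
Executing turtle program step by step:
Start: pos=(0,0), heading=0, pen down
LT 270: heading 0 -> 270
BK 8.4: (0,0) -> (0,8.4) [heading=270, draw]
BK 11.8: (0,8.4) -> (0,20.2) [heading=270, draw]
REPEAT 6 [
  -- iteration 1/6 --
  FD 13.9: (0,20.2) -> (0,6.3) [heading=270, draw]
  FD 8.3: (0,6.3) -> (0,-2) [heading=270, draw]
  FD 6.9: (0,-2) -> (0,-8.9) [heading=270, draw]
  FD 1.8: (0,-8.9) -> (0,-10.7) [heading=270, draw]
  -- iteration 2/6 --
  FD 13.9: (0,-10.7) -> (0,-24.6) [heading=270, draw]
  FD 8.3: (0,-24.6) -> (0,-32.9) [heading=270, draw]
  FD 6.9: (0,-32.9) -> (0,-39.8) [heading=270, draw]
  FD 1.8: (0,-39.8) -> (0,-41.6) [heading=270, draw]
  -- iteration 3/6 --
  FD 13.9: (0,-41.6) -> (0,-55.5) [heading=270, draw]
  FD 8.3: (0,-55.5) -> (0,-63.8) [heading=270, draw]
  FD 6.9: (0,-63.8) -> (0,-70.7) [heading=270, draw]
  FD 1.8: (0,-70.7) -> (0,-72.5) [heading=270, draw]
  -- iteration 4/6 --
  FD 13.9: (0,-72.5) -> (0,-86.4) [heading=270, draw]
  FD 8.3: (0,-86.4) -> (0,-94.7) [heading=270, draw]
  FD 6.9: (0,-94.7) -> (0,-101.6) [heading=270, draw]
  FD 1.8: (0,-101.6) -> (0,-103.4) [heading=270, draw]
  -- iteration 5/6 --
  FD 13.9: (0,-103.4) -> (0,-117.3) [heading=270, draw]
  FD 8.3: (0,-117.3) -> (0,-125.6) [heading=270, draw]
  FD 6.9: (0,-125.6) -> (0,-132.5) [heading=270, draw]
  FD 1.8: (0,-132.5) -> (0,-134.3) [heading=270, draw]
  -- iteration 6/6 --
  FD 13.9: (0,-134.3) -> (0,-148.2) [heading=270, draw]
  FD 8.3: (0,-148.2) -> (0,-156.5) [heading=270, draw]
  FD 6.9: (0,-156.5) -> (0,-163.4) [heading=270, draw]
  FD 1.8: (0,-163.4) -> (0,-165.2) [heading=270, draw]
]
FD 13.7: (0,-165.2) -> (0,-178.9) [heading=270, draw]
RT 270: heading 270 -> 0
BK 13.3: (0,-178.9) -> (-13.3,-178.9) [heading=0, draw]
RT 270: heading 0 -> 90
Final: pos=(-13.3,-178.9), heading=90, 28 segment(s) drawn
Segments drawn: 28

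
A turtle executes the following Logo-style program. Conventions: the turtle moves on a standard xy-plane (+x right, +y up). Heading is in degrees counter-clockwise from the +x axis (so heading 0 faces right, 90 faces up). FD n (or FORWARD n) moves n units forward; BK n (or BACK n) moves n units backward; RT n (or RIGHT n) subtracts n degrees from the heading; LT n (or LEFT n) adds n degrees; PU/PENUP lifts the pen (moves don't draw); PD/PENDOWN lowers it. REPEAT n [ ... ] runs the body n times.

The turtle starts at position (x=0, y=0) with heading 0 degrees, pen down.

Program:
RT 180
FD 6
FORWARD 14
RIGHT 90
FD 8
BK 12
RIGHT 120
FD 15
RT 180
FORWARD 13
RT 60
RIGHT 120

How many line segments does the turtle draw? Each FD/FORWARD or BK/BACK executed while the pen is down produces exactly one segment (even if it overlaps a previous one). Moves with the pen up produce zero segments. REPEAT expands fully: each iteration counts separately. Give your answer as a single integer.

Answer: 6

Derivation:
Executing turtle program step by step:
Start: pos=(0,0), heading=0, pen down
RT 180: heading 0 -> 180
FD 6: (0,0) -> (-6,0) [heading=180, draw]
FD 14: (-6,0) -> (-20,0) [heading=180, draw]
RT 90: heading 180 -> 90
FD 8: (-20,0) -> (-20,8) [heading=90, draw]
BK 12: (-20,8) -> (-20,-4) [heading=90, draw]
RT 120: heading 90 -> 330
FD 15: (-20,-4) -> (-7.01,-11.5) [heading=330, draw]
RT 180: heading 330 -> 150
FD 13: (-7.01,-11.5) -> (-18.268,-5) [heading=150, draw]
RT 60: heading 150 -> 90
RT 120: heading 90 -> 330
Final: pos=(-18.268,-5), heading=330, 6 segment(s) drawn
Segments drawn: 6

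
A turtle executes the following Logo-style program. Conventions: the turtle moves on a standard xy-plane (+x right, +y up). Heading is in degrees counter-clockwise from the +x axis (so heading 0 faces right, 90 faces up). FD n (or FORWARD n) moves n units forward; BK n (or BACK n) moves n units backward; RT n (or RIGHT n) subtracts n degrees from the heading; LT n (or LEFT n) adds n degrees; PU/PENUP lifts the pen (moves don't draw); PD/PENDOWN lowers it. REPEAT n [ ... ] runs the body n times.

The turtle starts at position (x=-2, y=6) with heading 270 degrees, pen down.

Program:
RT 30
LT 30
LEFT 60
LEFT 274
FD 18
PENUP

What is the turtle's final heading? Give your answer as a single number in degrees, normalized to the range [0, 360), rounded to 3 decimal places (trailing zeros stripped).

Answer: 244

Derivation:
Executing turtle program step by step:
Start: pos=(-2,6), heading=270, pen down
RT 30: heading 270 -> 240
LT 30: heading 240 -> 270
LT 60: heading 270 -> 330
LT 274: heading 330 -> 244
FD 18: (-2,6) -> (-9.891,-10.178) [heading=244, draw]
PU: pen up
Final: pos=(-9.891,-10.178), heading=244, 1 segment(s) drawn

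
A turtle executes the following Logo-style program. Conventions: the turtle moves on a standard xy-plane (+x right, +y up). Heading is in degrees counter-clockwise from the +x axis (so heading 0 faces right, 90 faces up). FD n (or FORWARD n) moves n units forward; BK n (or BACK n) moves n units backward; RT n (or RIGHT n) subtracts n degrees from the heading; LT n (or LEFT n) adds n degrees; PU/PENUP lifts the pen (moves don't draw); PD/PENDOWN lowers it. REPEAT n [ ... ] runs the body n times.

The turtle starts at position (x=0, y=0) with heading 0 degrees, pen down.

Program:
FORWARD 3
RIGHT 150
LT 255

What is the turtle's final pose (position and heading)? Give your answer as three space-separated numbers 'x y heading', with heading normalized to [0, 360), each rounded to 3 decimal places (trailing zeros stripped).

Answer: 3 0 105

Derivation:
Executing turtle program step by step:
Start: pos=(0,0), heading=0, pen down
FD 3: (0,0) -> (3,0) [heading=0, draw]
RT 150: heading 0 -> 210
LT 255: heading 210 -> 105
Final: pos=(3,0), heading=105, 1 segment(s) drawn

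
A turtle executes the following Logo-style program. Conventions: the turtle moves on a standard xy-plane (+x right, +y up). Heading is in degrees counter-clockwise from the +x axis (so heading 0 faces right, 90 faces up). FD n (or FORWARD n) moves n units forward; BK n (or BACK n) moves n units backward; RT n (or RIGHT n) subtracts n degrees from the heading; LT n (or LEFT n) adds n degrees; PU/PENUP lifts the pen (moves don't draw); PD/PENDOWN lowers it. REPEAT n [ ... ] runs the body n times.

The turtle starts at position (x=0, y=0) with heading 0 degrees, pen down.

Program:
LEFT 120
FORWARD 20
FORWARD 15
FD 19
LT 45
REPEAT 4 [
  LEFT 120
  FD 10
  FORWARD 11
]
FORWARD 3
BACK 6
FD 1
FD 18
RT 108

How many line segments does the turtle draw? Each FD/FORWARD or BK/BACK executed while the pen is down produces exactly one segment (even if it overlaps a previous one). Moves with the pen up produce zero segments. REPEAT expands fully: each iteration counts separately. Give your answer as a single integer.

Answer: 15

Derivation:
Executing turtle program step by step:
Start: pos=(0,0), heading=0, pen down
LT 120: heading 0 -> 120
FD 20: (0,0) -> (-10,17.321) [heading=120, draw]
FD 15: (-10,17.321) -> (-17.5,30.311) [heading=120, draw]
FD 19: (-17.5,30.311) -> (-27,46.765) [heading=120, draw]
LT 45: heading 120 -> 165
REPEAT 4 [
  -- iteration 1/4 --
  LT 120: heading 165 -> 285
  FD 10: (-27,46.765) -> (-24.412,37.106) [heading=285, draw]
  FD 11: (-24.412,37.106) -> (-21.565,26.481) [heading=285, draw]
  -- iteration 2/4 --
  LT 120: heading 285 -> 45
  FD 10: (-21.565,26.481) -> (-14.494,33.552) [heading=45, draw]
  FD 11: (-14.494,33.552) -> (-6.716,41.33) [heading=45, draw]
  -- iteration 3/4 --
  LT 120: heading 45 -> 165
  FD 10: (-6.716,41.33) -> (-16.375,43.918) [heading=165, draw]
  FD 11: (-16.375,43.918) -> (-27,46.765) [heading=165, draw]
  -- iteration 4/4 --
  LT 120: heading 165 -> 285
  FD 10: (-27,46.765) -> (-24.412,37.106) [heading=285, draw]
  FD 11: (-24.412,37.106) -> (-21.565,26.481) [heading=285, draw]
]
FD 3: (-21.565,26.481) -> (-20.788,23.583) [heading=285, draw]
BK 6: (-20.788,23.583) -> (-22.341,29.379) [heading=285, draw]
FD 1: (-22.341,29.379) -> (-22.082,28.413) [heading=285, draw]
FD 18: (-22.082,28.413) -> (-17.424,11.026) [heading=285, draw]
RT 108: heading 285 -> 177
Final: pos=(-17.424,11.026), heading=177, 15 segment(s) drawn
Segments drawn: 15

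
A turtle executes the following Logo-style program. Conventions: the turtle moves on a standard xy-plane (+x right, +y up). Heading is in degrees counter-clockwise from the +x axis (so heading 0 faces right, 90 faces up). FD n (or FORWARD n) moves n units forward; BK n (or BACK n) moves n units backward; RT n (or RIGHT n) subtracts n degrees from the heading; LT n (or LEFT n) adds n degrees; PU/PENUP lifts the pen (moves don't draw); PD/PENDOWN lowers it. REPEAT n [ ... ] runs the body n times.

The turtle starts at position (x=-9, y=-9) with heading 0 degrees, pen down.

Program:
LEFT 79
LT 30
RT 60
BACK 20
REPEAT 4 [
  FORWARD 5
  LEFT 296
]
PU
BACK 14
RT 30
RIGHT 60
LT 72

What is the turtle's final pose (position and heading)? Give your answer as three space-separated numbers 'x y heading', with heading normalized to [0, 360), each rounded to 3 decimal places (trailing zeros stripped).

Answer: -4.576 -35.888 135

Derivation:
Executing turtle program step by step:
Start: pos=(-9,-9), heading=0, pen down
LT 79: heading 0 -> 79
LT 30: heading 79 -> 109
RT 60: heading 109 -> 49
BK 20: (-9,-9) -> (-22.121,-24.094) [heading=49, draw]
REPEAT 4 [
  -- iteration 1/4 --
  FD 5: (-22.121,-24.094) -> (-18.841,-20.321) [heading=49, draw]
  LT 296: heading 49 -> 345
  -- iteration 2/4 --
  FD 5: (-18.841,-20.321) -> (-14.011,-21.615) [heading=345, draw]
  LT 296: heading 345 -> 281
  -- iteration 3/4 --
  FD 5: (-14.011,-21.615) -> (-13.057,-26.523) [heading=281, draw]
  LT 296: heading 281 -> 217
  -- iteration 4/4 --
  FD 5: (-13.057,-26.523) -> (-17.05,-29.532) [heading=217, draw]
  LT 296: heading 217 -> 153
]
PU: pen up
BK 14: (-17.05,-29.532) -> (-4.576,-35.888) [heading=153, move]
RT 30: heading 153 -> 123
RT 60: heading 123 -> 63
LT 72: heading 63 -> 135
Final: pos=(-4.576,-35.888), heading=135, 5 segment(s) drawn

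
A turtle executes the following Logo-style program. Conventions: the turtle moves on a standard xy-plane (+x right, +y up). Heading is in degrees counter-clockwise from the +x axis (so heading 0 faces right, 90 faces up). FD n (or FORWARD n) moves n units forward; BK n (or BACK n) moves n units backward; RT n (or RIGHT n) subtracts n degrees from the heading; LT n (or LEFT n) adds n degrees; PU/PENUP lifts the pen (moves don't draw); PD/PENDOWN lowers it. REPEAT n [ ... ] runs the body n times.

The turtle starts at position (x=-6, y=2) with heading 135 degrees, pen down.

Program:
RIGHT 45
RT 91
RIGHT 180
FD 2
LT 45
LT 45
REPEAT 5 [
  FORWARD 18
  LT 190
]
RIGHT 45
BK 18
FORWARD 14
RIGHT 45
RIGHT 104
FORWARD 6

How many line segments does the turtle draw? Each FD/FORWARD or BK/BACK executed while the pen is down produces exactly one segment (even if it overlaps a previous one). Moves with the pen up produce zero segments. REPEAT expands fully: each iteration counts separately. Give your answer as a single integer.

Answer: 9

Derivation:
Executing turtle program step by step:
Start: pos=(-6,2), heading=135, pen down
RT 45: heading 135 -> 90
RT 91: heading 90 -> 359
RT 180: heading 359 -> 179
FD 2: (-6,2) -> (-8,2.035) [heading=179, draw]
LT 45: heading 179 -> 224
LT 45: heading 224 -> 269
REPEAT 5 [
  -- iteration 1/5 --
  FD 18: (-8,2.035) -> (-8.314,-15.962) [heading=269, draw]
  LT 190: heading 269 -> 99
  -- iteration 2/5 --
  FD 18: (-8.314,-15.962) -> (-11.13,1.816) [heading=99, draw]
  LT 190: heading 99 -> 289
  -- iteration 3/5 --
  FD 18: (-11.13,1.816) -> (-5.269,-15.203) [heading=289, draw]
  LT 190: heading 289 -> 119
  -- iteration 4/5 --
  FD 18: (-5.269,-15.203) -> (-13.996,0.54) [heading=119, draw]
  LT 190: heading 119 -> 309
  -- iteration 5/5 --
  FD 18: (-13.996,0.54) -> (-2.668,-13.449) [heading=309, draw]
  LT 190: heading 309 -> 139
]
RT 45: heading 139 -> 94
BK 18: (-2.668,-13.449) -> (-1.413,-31.405) [heading=94, draw]
FD 14: (-1.413,-31.405) -> (-2.389,-17.439) [heading=94, draw]
RT 45: heading 94 -> 49
RT 104: heading 49 -> 305
FD 6: (-2.389,-17.439) -> (1.052,-22.354) [heading=305, draw]
Final: pos=(1.052,-22.354), heading=305, 9 segment(s) drawn
Segments drawn: 9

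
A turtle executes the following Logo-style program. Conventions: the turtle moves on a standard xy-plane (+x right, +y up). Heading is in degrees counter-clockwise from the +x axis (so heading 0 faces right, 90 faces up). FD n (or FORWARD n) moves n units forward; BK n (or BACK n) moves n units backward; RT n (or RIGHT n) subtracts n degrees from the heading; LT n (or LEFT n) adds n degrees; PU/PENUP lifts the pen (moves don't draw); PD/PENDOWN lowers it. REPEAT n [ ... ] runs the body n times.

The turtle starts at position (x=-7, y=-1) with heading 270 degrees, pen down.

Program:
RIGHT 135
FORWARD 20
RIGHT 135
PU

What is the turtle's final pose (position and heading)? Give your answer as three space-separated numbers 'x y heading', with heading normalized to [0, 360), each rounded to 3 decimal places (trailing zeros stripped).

Answer: -21.142 13.142 0

Derivation:
Executing turtle program step by step:
Start: pos=(-7,-1), heading=270, pen down
RT 135: heading 270 -> 135
FD 20: (-7,-1) -> (-21.142,13.142) [heading=135, draw]
RT 135: heading 135 -> 0
PU: pen up
Final: pos=(-21.142,13.142), heading=0, 1 segment(s) drawn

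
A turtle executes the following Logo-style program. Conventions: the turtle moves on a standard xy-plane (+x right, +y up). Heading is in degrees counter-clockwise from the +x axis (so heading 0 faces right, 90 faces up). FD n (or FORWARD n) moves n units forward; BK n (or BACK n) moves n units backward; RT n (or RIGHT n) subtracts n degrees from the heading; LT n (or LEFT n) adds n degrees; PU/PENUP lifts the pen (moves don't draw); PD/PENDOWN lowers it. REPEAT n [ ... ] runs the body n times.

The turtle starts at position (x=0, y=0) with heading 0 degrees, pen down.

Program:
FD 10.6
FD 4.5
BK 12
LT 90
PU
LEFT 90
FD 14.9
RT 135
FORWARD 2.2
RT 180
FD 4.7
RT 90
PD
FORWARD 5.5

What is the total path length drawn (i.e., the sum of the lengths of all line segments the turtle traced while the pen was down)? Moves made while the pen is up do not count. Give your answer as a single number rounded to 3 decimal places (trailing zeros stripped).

Answer: 32.6

Derivation:
Executing turtle program step by step:
Start: pos=(0,0), heading=0, pen down
FD 10.6: (0,0) -> (10.6,0) [heading=0, draw]
FD 4.5: (10.6,0) -> (15.1,0) [heading=0, draw]
BK 12: (15.1,0) -> (3.1,0) [heading=0, draw]
LT 90: heading 0 -> 90
PU: pen up
LT 90: heading 90 -> 180
FD 14.9: (3.1,0) -> (-11.8,0) [heading=180, move]
RT 135: heading 180 -> 45
FD 2.2: (-11.8,0) -> (-10.244,1.556) [heading=45, move]
RT 180: heading 45 -> 225
FD 4.7: (-10.244,1.556) -> (-13.568,-1.768) [heading=225, move]
RT 90: heading 225 -> 135
PD: pen down
FD 5.5: (-13.568,-1.768) -> (-17.457,2.121) [heading=135, draw]
Final: pos=(-17.457,2.121), heading=135, 4 segment(s) drawn

Segment lengths:
  seg 1: (0,0) -> (10.6,0), length = 10.6
  seg 2: (10.6,0) -> (15.1,0), length = 4.5
  seg 3: (15.1,0) -> (3.1,0), length = 12
  seg 4: (-13.568,-1.768) -> (-17.457,2.121), length = 5.5
Total = 32.6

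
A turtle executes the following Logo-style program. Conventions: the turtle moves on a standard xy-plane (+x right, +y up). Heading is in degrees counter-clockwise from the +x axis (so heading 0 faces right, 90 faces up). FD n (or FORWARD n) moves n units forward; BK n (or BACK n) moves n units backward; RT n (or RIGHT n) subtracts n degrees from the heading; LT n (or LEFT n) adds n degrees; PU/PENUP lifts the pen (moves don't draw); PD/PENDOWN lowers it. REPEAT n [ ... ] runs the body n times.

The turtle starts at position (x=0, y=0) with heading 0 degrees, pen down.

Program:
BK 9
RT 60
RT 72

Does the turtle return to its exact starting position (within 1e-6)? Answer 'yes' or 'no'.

Answer: no

Derivation:
Executing turtle program step by step:
Start: pos=(0,0), heading=0, pen down
BK 9: (0,0) -> (-9,0) [heading=0, draw]
RT 60: heading 0 -> 300
RT 72: heading 300 -> 228
Final: pos=(-9,0), heading=228, 1 segment(s) drawn

Start position: (0, 0)
Final position: (-9, 0)
Distance = 9; >= 1e-6 -> NOT closed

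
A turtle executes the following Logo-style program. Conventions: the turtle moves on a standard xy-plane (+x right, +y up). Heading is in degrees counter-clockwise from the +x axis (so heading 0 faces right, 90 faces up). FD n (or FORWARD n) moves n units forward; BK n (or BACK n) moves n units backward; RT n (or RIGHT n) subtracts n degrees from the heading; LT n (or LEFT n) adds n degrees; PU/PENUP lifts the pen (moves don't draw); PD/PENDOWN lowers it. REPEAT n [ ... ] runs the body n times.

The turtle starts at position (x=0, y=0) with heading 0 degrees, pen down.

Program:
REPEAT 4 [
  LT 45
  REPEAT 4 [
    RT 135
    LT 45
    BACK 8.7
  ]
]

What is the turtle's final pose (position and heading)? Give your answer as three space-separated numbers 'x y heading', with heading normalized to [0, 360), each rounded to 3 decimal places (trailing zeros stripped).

Executing turtle program step by step:
Start: pos=(0,0), heading=0, pen down
REPEAT 4 [
  -- iteration 1/4 --
  LT 45: heading 0 -> 45
  REPEAT 4 [
    -- iteration 1/4 --
    RT 135: heading 45 -> 270
    LT 45: heading 270 -> 315
    BK 8.7: (0,0) -> (-6.152,6.152) [heading=315, draw]
    -- iteration 2/4 --
    RT 135: heading 315 -> 180
    LT 45: heading 180 -> 225
    BK 8.7: (-6.152,6.152) -> (0,12.304) [heading=225, draw]
    -- iteration 3/4 --
    RT 135: heading 225 -> 90
    LT 45: heading 90 -> 135
    BK 8.7: (0,12.304) -> (6.152,6.152) [heading=135, draw]
    -- iteration 4/4 --
    RT 135: heading 135 -> 0
    LT 45: heading 0 -> 45
    BK 8.7: (6.152,6.152) -> (0,0) [heading=45, draw]
  ]
  -- iteration 2/4 --
  LT 45: heading 45 -> 90
  REPEAT 4 [
    -- iteration 1/4 --
    RT 135: heading 90 -> 315
    LT 45: heading 315 -> 0
    BK 8.7: (0,0) -> (-8.7,0) [heading=0, draw]
    -- iteration 2/4 --
    RT 135: heading 0 -> 225
    LT 45: heading 225 -> 270
    BK 8.7: (-8.7,0) -> (-8.7,8.7) [heading=270, draw]
    -- iteration 3/4 --
    RT 135: heading 270 -> 135
    LT 45: heading 135 -> 180
    BK 8.7: (-8.7,8.7) -> (0,8.7) [heading=180, draw]
    -- iteration 4/4 --
    RT 135: heading 180 -> 45
    LT 45: heading 45 -> 90
    BK 8.7: (0,8.7) -> (0,0) [heading=90, draw]
  ]
  -- iteration 3/4 --
  LT 45: heading 90 -> 135
  REPEAT 4 [
    -- iteration 1/4 --
    RT 135: heading 135 -> 0
    LT 45: heading 0 -> 45
    BK 8.7: (0,0) -> (-6.152,-6.152) [heading=45, draw]
    -- iteration 2/4 --
    RT 135: heading 45 -> 270
    LT 45: heading 270 -> 315
    BK 8.7: (-6.152,-6.152) -> (-12.304,0) [heading=315, draw]
    -- iteration 3/4 --
    RT 135: heading 315 -> 180
    LT 45: heading 180 -> 225
    BK 8.7: (-12.304,0) -> (-6.152,6.152) [heading=225, draw]
    -- iteration 4/4 --
    RT 135: heading 225 -> 90
    LT 45: heading 90 -> 135
    BK 8.7: (-6.152,6.152) -> (0,0) [heading=135, draw]
  ]
  -- iteration 4/4 --
  LT 45: heading 135 -> 180
  REPEAT 4 [
    -- iteration 1/4 --
    RT 135: heading 180 -> 45
    LT 45: heading 45 -> 90
    BK 8.7: (0,0) -> (0,-8.7) [heading=90, draw]
    -- iteration 2/4 --
    RT 135: heading 90 -> 315
    LT 45: heading 315 -> 0
    BK 8.7: (0,-8.7) -> (-8.7,-8.7) [heading=0, draw]
    -- iteration 3/4 --
    RT 135: heading 0 -> 225
    LT 45: heading 225 -> 270
    BK 8.7: (-8.7,-8.7) -> (-8.7,0) [heading=270, draw]
    -- iteration 4/4 --
    RT 135: heading 270 -> 135
    LT 45: heading 135 -> 180
    BK 8.7: (-8.7,0) -> (0,0) [heading=180, draw]
  ]
]
Final: pos=(0,0), heading=180, 16 segment(s) drawn

Answer: 0 0 180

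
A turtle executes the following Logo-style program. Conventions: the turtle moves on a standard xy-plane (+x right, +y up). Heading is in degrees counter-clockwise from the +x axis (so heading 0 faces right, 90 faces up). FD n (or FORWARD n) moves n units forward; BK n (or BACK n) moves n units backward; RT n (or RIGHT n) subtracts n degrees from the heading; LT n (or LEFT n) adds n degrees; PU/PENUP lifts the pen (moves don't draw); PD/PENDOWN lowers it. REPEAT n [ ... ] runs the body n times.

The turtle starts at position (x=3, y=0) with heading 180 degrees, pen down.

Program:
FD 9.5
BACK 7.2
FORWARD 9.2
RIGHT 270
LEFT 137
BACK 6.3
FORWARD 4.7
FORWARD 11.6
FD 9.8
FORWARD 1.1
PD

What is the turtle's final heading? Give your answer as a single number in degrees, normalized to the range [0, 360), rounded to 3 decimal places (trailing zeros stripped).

Executing turtle program step by step:
Start: pos=(3,0), heading=180, pen down
FD 9.5: (3,0) -> (-6.5,0) [heading=180, draw]
BK 7.2: (-6.5,0) -> (0.7,0) [heading=180, draw]
FD 9.2: (0.7,0) -> (-8.5,0) [heading=180, draw]
RT 270: heading 180 -> 270
LT 137: heading 270 -> 47
BK 6.3: (-8.5,0) -> (-12.797,-4.608) [heading=47, draw]
FD 4.7: (-12.797,-4.608) -> (-9.591,-1.17) [heading=47, draw]
FD 11.6: (-9.591,-1.17) -> (-1.68,7.314) [heading=47, draw]
FD 9.8: (-1.68,7.314) -> (5.004,14.481) [heading=47, draw]
FD 1.1: (5.004,14.481) -> (5.754,15.285) [heading=47, draw]
PD: pen down
Final: pos=(5.754,15.285), heading=47, 8 segment(s) drawn

Answer: 47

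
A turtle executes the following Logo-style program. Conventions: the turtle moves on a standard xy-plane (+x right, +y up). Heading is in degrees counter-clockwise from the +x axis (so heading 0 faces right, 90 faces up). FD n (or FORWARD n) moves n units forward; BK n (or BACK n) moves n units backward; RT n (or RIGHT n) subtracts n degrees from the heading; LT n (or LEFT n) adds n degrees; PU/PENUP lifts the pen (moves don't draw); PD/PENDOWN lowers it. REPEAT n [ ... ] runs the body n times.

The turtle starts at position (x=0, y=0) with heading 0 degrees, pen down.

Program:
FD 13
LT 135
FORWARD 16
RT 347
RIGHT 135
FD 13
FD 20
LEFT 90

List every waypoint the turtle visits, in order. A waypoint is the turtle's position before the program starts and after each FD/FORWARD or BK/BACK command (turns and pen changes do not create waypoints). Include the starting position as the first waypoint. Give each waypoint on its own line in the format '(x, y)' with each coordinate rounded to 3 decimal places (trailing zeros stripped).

Answer: (0, 0)
(13, 0)
(1.686, 11.314)
(14.353, 14.238)
(33.841, 18.737)

Derivation:
Executing turtle program step by step:
Start: pos=(0,0), heading=0, pen down
FD 13: (0,0) -> (13,0) [heading=0, draw]
LT 135: heading 0 -> 135
FD 16: (13,0) -> (1.686,11.314) [heading=135, draw]
RT 347: heading 135 -> 148
RT 135: heading 148 -> 13
FD 13: (1.686,11.314) -> (14.353,14.238) [heading=13, draw]
FD 20: (14.353,14.238) -> (33.841,18.737) [heading=13, draw]
LT 90: heading 13 -> 103
Final: pos=(33.841,18.737), heading=103, 4 segment(s) drawn
Waypoints (5 total):
(0, 0)
(13, 0)
(1.686, 11.314)
(14.353, 14.238)
(33.841, 18.737)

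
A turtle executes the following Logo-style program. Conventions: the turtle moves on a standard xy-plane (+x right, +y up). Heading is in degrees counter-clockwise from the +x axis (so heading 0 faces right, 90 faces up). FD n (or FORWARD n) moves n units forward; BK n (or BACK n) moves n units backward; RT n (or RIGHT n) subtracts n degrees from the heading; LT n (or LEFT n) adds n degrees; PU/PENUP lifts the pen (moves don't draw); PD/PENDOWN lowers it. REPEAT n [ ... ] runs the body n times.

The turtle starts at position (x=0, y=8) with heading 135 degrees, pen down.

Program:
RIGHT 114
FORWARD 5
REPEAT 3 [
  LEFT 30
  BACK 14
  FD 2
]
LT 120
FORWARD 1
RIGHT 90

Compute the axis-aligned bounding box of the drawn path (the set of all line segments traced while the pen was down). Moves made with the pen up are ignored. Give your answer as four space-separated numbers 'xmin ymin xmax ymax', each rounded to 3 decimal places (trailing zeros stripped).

Executing turtle program step by step:
Start: pos=(0,8), heading=135, pen down
RT 114: heading 135 -> 21
FD 5: (0,8) -> (4.668,9.792) [heading=21, draw]
REPEAT 3 [
  -- iteration 1/3 --
  LT 30: heading 21 -> 51
  BK 14: (4.668,9.792) -> (-4.143,-1.088) [heading=51, draw]
  FD 2: (-4.143,-1.088) -> (-2.884,0.466) [heading=51, draw]
  -- iteration 2/3 --
  LT 30: heading 51 -> 81
  BK 14: (-2.884,0.466) -> (-5.074,-13.362) [heading=81, draw]
  FD 2: (-5.074,-13.362) -> (-4.761,-11.386) [heading=81, draw]
  -- iteration 3/3 --
  LT 30: heading 81 -> 111
  BK 14: (-4.761,-11.386) -> (0.256,-24.456) [heading=111, draw]
  FD 2: (0.256,-24.456) -> (-0.461,-22.589) [heading=111, draw]
]
LT 120: heading 111 -> 231
FD 1: (-0.461,-22.589) -> (-1.09,-23.366) [heading=231, draw]
RT 90: heading 231 -> 141
Final: pos=(-1.09,-23.366), heading=141, 8 segment(s) drawn

Segment endpoints: x in {-5.074, -4.761, -4.143, -2.884, -1.09, -0.461, 0, 0.256, 4.668}, y in {-24.456, -23.366, -22.589, -13.362, -11.386, -1.088, 0.466, 8, 9.792}
xmin=-5.074, ymin=-24.456, xmax=4.668, ymax=9.792

Answer: -5.074 -24.456 4.668 9.792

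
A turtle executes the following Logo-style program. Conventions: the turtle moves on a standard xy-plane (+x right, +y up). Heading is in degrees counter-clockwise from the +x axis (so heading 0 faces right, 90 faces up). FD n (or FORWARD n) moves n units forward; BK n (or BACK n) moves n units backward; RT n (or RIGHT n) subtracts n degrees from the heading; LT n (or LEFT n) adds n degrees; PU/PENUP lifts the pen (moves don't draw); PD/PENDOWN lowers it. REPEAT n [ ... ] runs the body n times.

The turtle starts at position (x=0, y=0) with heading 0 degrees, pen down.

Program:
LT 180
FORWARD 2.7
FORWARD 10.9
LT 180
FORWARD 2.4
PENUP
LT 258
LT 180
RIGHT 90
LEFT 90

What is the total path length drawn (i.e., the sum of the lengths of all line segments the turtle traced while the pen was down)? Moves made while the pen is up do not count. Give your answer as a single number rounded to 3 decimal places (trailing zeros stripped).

Executing turtle program step by step:
Start: pos=(0,0), heading=0, pen down
LT 180: heading 0 -> 180
FD 2.7: (0,0) -> (-2.7,0) [heading=180, draw]
FD 10.9: (-2.7,0) -> (-13.6,0) [heading=180, draw]
LT 180: heading 180 -> 0
FD 2.4: (-13.6,0) -> (-11.2,0) [heading=0, draw]
PU: pen up
LT 258: heading 0 -> 258
LT 180: heading 258 -> 78
RT 90: heading 78 -> 348
LT 90: heading 348 -> 78
Final: pos=(-11.2,0), heading=78, 3 segment(s) drawn

Segment lengths:
  seg 1: (0,0) -> (-2.7,0), length = 2.7
  seg 2: (-2.7,0) -> (-13.6,0), length = 10.9
  seg 3: (-13.6,0) -> (-11.2,0), length = 2.4
Total = 16

Answer: 16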